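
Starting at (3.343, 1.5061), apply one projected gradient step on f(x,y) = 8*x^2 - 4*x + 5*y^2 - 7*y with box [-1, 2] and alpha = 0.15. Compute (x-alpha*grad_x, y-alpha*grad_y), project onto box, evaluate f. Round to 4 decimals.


Step 1: Compute gradient at (3.343, 1.5061).
grad_x = 2*8*3.343 - 4 = 49.488
grad_y = 2*5*1.5061 - 7 = 8.061
Step 2: Gradient step.
x_raw = 3.343 - 0.15*49.488 = -4.0802
y_raw = 1.5061 - 0.15*8.061 = 0.297
Step 3: Project onto [-1, 2].
x_proj = clip(-4.0802) = -1.0
y_proj = clip(0.297) = 0.297
Step 4: Evaluate f.
f(-1.0, 0.297) = 10.3622


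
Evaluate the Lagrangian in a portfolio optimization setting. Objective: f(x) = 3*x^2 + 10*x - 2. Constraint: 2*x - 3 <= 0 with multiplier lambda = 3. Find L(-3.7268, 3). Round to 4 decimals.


Step 1: Evaluate f(x).
f(-3.7268) = 3*(-3.7268)^2 + 10*(-3.7268) - 2 = 2.3991
Step 2: Evaluate g(x).
g(-3.7268) = 2*-3.7268 - 3 = -10.4536
Step 3: Compute Lagrangian.
L = 2.3991 + 3*-10.4536 = -28.9617


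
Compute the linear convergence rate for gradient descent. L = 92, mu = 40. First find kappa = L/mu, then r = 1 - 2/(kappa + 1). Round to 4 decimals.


Step 1: Compute the condition number.
kappa = L/mu = 92/40 = 2.3
Step 2: Compute the convergence rate.
r = 1 - 2/(kappa + 1) = 1 - 2*mu/(L + mu) = (L - mu)/(L + mu) = 52/132 = 0.3939


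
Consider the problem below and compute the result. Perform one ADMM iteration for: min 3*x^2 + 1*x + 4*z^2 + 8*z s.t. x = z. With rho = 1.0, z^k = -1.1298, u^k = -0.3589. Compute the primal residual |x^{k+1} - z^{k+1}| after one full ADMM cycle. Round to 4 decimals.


ADMM iteration with rho = 1.0, z^k = -1.1298, u^k = -0.3589
Step 1: x-update.
Minimize 3*x^2 + 1*x + (1.0/2)*(x + 1.1298 - 0.3589)^2
FOC: (2*3 + 1.0)*x = -1 + 1.0*(-1.1298 + 0.3589)
x^{k+1} = -0.253
Step 2: z-update.
Minimize 4*z^2 + 8*z + (1.0/2)*(-0.253 - z - 0.3589)^2
FOC: (2*4 + 1.0)*z = -8 + 1.0*(-0.253 - 0.3589)
z^{k+1} = -0.9569
Step 3: u-update.
u^{k+1} = -0.3589 - 0.253 + 0.9569 = 0.345
Step 4: Primal residual = |-0.253 + 0.9569| = 0.7039


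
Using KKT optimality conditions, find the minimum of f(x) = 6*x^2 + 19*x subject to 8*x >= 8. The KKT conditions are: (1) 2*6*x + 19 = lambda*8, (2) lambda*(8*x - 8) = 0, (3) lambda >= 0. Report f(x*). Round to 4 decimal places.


Step 1: Try lambda = 0 (constraint inactive).
x_unc = -19/(2*6) = -1.5833
Check: 8*-1.5833 = -12.6664 < 8 -- violated!
Step 2: Constraint must be active: 8*x = 8
x* = 8/8 = 1.0
lambda = (2*6*1.0 + 19)/8 = 3.875
Step 3: Compute optimal value.
f(x*) = 6*1.0^2 + 19*1.0 = 25.0


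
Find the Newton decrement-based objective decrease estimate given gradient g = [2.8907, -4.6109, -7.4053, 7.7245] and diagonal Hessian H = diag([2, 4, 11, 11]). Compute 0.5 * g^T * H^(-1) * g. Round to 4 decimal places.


Step 1: H is diagonal, so H^(-1) * g = [1.4454, -1.1527, -0.6732, 0.7022].
Step 2: g^T H^(-1) g = sum_i g_i^2 / H_ii
  = (2.8907)^2/2 + (-4.6109)^2/4 + (-7.4053)^2/11 + (7.7245)^2/11
  = 4.1781 + 5.3151 + 4.9853 + 5.4244 = 19.9028
Step 3: Objective decrease = 0.5 * g^T H^(-1) g = 9.9514


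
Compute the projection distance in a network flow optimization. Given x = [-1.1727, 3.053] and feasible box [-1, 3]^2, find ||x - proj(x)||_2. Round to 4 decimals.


Project each component onto [-1, 3].
clip(-1.1727) = -1.0, clip(3.053) = 3.0
Projection = [-1.0, 3.0]
Squared diffs: [0.0298, 0.0028]
Distance = sqrt(0.0326) = 0.1806


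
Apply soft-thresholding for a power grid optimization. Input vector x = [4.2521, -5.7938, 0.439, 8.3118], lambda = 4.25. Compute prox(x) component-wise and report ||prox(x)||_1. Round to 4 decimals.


Soft-thresholding with lambda = 4.25:
prox(4.2521) = sign(4.2521)*max(|4.2521| - 4.25, 0) = 0.0021
prox(-5.7938) = sign(-5.7938)*max(|-5.7938| - 4.25, 0) = -1.5438
prox(0.439) = sign(0.439)*max(|0.439| - 4.25, 0) = 0.0
prox(8.3118) = sign(8.3118)*max(|8.3118| - 4.25, 0) = 4.0618
prox(x) = [0.0021, -1.5438, 0.0, 4.0618]
||prox(x)||_1 = 0.0021 + 1.5438 + 0.0 + 4.0618 = 5.6077


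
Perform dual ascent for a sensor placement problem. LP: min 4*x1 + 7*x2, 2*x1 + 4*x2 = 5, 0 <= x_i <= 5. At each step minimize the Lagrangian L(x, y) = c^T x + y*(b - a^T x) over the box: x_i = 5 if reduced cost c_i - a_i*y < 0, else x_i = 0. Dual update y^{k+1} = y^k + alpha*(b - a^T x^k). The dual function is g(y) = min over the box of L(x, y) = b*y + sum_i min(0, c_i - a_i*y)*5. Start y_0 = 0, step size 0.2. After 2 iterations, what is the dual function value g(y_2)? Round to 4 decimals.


Dual ascent for LP: min 4*x1 + 7*x2, 2*x1 + 4*x2 = 5, 0 <= x_i <= 5
Step 1: y^k = 0.0, reduced costs: (4.0, 7.0)
  x^k = (0.0, 0.0), subgradient = b - a^T x = 5.0
  y^{k+1} = 0.0 + 0.2*5.0 = 1.0
Step 2: y^k = 1.0, reduced costs: (2.0, 3.0)
  x^k = (0.0, 0.0), subgradient = b - a^T x = 5.0
  y^{k+1} = 1.0 + 0.2*5.0 = 2.0
Dual objective at y_2 = 2.0: reduced costs (0.0, -1.0), box minimizer x = (0.0, 5.0)
g(y_2) = b*y + (c1 - a1*y)*x1 + (c2 - a2*y)*x2 = 5*2.0 + 0.0*0.0 + (-1.0)*5.0 = 10.0 + 0.0 - 5.0 = 5.0


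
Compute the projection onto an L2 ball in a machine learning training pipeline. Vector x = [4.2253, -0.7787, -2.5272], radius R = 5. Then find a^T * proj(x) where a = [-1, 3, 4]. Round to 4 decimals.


Step 1: Compute ||x|| (intermediates to 6 decimals).
||x|| = sqrt(4.2253^2 + (-0.7787)^2 + (-2.5272)^2) = 4.984604
Step 2: Project.
Since ||x|| <= R, proj = x (no scaling needed).
proj(x) = [4.2253, -0.7787, -2.5272]
Step 3: Dot product.
a^T * proj(x) = -1*4.2253 + 3*(-0.7787) + 4*(-2.5272) = -16.6702


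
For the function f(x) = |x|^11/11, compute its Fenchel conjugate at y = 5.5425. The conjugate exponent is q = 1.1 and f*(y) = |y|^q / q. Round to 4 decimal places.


The conjugate exponent q satisfies 1/p + 1/q = 1.
p = 11, so q = 11/(11 - 1) = 1.1
|y|^q = 5.5425^1.1 = 6.5777
f*(5.5425) = 6.5777 / 1.1 = 5.9798


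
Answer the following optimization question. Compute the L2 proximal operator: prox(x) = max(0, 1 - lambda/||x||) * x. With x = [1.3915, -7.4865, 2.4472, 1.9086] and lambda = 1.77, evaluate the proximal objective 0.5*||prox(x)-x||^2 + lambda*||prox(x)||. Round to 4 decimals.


Step 1: Compute ||x||.
||x|| = 8.2229
Step 2: Compute scaling factor.
scale = max(0, 1 - 1.77/8.2229) = 0.7847
Step 3: prox(x) = [1.092, -5.875, 1.9204, 1.4978]
||prox(x)|| = 6.4529
Step 4: Proximal objective.
0.5*||prox-x||^2 = 1.5665
lambda*||prox|| = 11.4216
Total = 12.988


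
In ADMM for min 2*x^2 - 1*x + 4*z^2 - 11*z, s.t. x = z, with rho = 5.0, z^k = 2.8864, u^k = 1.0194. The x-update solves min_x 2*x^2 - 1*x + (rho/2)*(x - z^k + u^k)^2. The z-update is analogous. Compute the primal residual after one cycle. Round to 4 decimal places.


ADMM iteration with rho = 5.0, z^k = 2.8864, u^k = 1.0194
Step 1: x-update.
Minimize 2*x^2 - 1*x + (5.0/2)*(x - 2.8864 + 1.0194)^2
FOC: (2*2 + 5.0)*x = 1 + 5.0*(2.8864 - 1.0194)
x^{k+1} = 1.1483
Step 2: z-update.
Minimize 4*z^2 - 11*z + (5.0/2)*(1.1483 - z + 1.0194)^2
FOC: (2*4 + 5.0)*z = 11 + 5.0*(1.1483 + 1.0194)
z^{k+1} = 1.6799
Step 3: u-update.
u^{k+1} = 1.0194 + 1.1483 - 1.6799 = 0.4878
Step 4: Primal residual = |1.1483 - 1.6799| = 0.5316


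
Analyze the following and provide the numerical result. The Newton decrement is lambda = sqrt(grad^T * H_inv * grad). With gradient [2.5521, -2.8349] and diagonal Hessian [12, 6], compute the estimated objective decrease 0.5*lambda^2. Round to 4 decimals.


Step 1: H is diagonal, so H^(-1) * g = [0.2127, -0.4725].
Step 2: g^T H^(-1) g = sum_i g_i^2 / H_ii
  = (2.5521)^2/12 + (-2.8349)^2/6
  = 0.5428 + 1.3394 = 1.8822
Step 3: Objective decrease = 0.5 * g^T H^(-1) g = 0.9411


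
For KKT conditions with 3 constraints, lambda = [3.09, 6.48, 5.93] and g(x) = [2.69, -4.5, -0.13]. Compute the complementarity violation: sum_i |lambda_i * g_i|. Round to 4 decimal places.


KKT complementary slackness check:
lambda_1 * g_1 = 3.09 * 2.69 = 8.3121
lambda_2 * g_2 = 6.48 * -4.5 = -29.16
lambda_3 * g_3 = 5.93 * -0.13 = -0.7709
Total violation = 8.3121 + 29.16 + 0.7709 = 38.243


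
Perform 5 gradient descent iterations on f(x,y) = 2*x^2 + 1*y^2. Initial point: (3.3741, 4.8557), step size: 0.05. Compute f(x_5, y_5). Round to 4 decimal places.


Gradient descent on f(x,y) = 2*x^2 + 1*y^2.
Starting point: (3.3741, 4.8557), alpha = 0.05
Step 1: grad_x = 2*2*3.3741 = 13.4964, grad_y = 2*1*4.8557 = 9.7114
  x_1 = 3.3741 - 0.05*13.4964 = 2.6993
  y_1 = 4.8557 - 0.05*9.7114 = 4.3701
Step 2: grad_x = 2*2*2.6993 = 10.7971, grad_y = 2*1*4.3701 = 8.7403
  x_2 = 2.6993 - 0.05*10.7971 = 2.1594
  y_2 = 4.3701 - 0.05*8.7403 = 3.9331
Step 3: grad_x = 2*2*2.1594 = 8.6377, grad_y = 2*1*3.9331 = 7.8662
  x_3 = 2.1594 - 0.05*8.6377 = 1.7275
  y_3 = 3.9331 - 0.05*7.8662 = 3.5398
Step 4: grad_x = 2*2*1.7275 = 6.9102, grad_y = 2*1*3.5398 = 7.0796
  x_4 = 1.7275 - 0.05*6.9102 = 1.382
  y_4 = 3.5398 - 0.05*7.0796 = 3.1858
Step 5: grad_x = 2*2*1.382 = 5.5281, grad_y = 2*1*3.1858 = 6.3716
  x_5 = 1.382 - 0.05*5.5281 = 1.1056
  y_5 = 3.1858 - 0.05*6.3716 = 2.8672
f(1.1056, 2.8672) = 2*1.1056^2 + 1*2.8672^2 = 10.6659


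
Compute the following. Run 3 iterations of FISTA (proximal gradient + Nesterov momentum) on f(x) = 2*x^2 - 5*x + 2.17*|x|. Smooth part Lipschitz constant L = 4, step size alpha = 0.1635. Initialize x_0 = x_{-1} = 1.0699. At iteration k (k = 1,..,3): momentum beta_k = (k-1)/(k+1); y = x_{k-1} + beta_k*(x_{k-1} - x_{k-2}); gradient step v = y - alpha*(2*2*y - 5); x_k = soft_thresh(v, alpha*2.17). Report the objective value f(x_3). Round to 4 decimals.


FISTA on f(x) = 2*x^2 - 5*x + 2.17*|x|
L = 4, alpha = 0.1635
Iteration 1: beta = 0.0, y = 1.0699 + 0.0*(1.0699 - 1.0699) = 1.0699
  grad(y) = -0.7204, v = y - alpha*grad = 1.1877
  prox(v) = soft_thresh(1.1877, 0.3548) = 0.8329
Iteration 2: beta = 0.3333, y = 0.8329 + 0.3333*(0.8329 - 1.0699) = 0.7539
  grad(y) = -1.9845, v = y - alpha*grad = 1.0783
  prox(v) = soft_thresh(1.0783, 0.3548) = 0.7235
Iteration 3: beta = 0.5, y = 0.7235 + 0.5*(0.7235 - 0.8329) = 0.6689
  grad(y) = -2.3245, v = y - alpha*grad = 1.0489
  prox(v) = soft_thresh(1.0489, 0.3548) = 0.6941
f(x_3) = 2*0.6941^2 - 5*0.6941 + 2.17*|0.6941| = -1.0008


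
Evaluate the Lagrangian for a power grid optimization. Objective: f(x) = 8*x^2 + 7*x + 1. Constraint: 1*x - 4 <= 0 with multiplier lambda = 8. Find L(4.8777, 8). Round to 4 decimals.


Step 1: Evaluate f(x).
f(4.8777) = 8*4.8777^2 + 7*4.8777 + 1 = 225.4796
Step 2: Evaluate g(x).
g(4.8777) = 1*4.8777 - 4 = 0.8777
Step 3: Compute Lagrangian.
L = 225.4796 + 8*0.8777 = 232.5012


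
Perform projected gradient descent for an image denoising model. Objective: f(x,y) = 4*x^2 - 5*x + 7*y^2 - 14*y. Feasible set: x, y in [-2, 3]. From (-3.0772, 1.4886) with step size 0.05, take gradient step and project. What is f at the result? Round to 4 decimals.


Step 1: Compute gradient at (-3.0772, 1.4886).
grad_x = 2*4*-3.0772 - 5 = -29.6176
grad_y = 2*7*1.4886 - 14 = 6.8404
Step 2: Gradient step.
x_raw = -3.0772 - 0.05*-29.6176 = -1.5963
y_raw = 1.4886 - 0.05*6.8404 = 1.1466
Step 3: Project onto [-2, 3].
x_proj = clip(-1.5963) = -1.5963
y_proj = clip(1.1466) = 1.1466
Step 4: Evaluate f.
f(-1.5963, 1.1466) = 11.325


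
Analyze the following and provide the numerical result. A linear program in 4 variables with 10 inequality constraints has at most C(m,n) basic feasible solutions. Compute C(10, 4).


Each vertex corresponds to some choice of n active constraints out of m, so the number of vertices is at most C(m, n) = m! / (n!(m-n)!).
m = 10, n = 4
Numerator: 10 * 9 * 8 * 7
Denominator: 4! = 24
C(10, 4) = 210


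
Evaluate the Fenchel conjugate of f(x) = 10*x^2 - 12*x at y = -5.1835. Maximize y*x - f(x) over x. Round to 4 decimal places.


f*(y) = sup_x {y*x - a*x^2 - b*x} = sup_x {(y-b)*x - a*x^2}
FOC: (y - b) - 2a*x = 0 => x* = (y - b)/(2a)
x* = (-5.1835 + 12)/(2*10) = 0.3408
f*(-5.1835) = (y-b)^2/(4a) = (-5.1835 + 12)^2/(4*10)
= 46.4647/40 = 1.1616


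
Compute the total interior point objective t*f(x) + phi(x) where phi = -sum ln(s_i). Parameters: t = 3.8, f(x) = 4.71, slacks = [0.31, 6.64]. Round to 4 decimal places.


Step 1: Compute log-barrier.
ln values: [-1.1712, 1.8931]
phi = -(-1.1712 + 1.8931) = -0.7219
Step 2: Compute augmented objective.
t*f(x) = 3.8*4.71 = 17.898
Total = 17.898 - 0.7219 = 17.1761


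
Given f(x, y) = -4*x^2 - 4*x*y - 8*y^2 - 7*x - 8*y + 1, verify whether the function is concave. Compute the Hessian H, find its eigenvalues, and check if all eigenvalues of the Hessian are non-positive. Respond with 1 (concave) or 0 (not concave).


The Hessian of f(x,y) = -4*x^2 - 4*x*y - 8*y^2 - 7*x - 8*y + 1 is:
H = [[-8, -4], [-4, -16]]
Trace = -8 - 16 = -24
Determinant = -8*-16 - (-4)^2 = 112
Discriminant = (-24)^2 - 4*112 = 128.0
Eigenvalues: lambda_1 = -17.6569, lambda_2 = -6.3431
The function is concave.

1


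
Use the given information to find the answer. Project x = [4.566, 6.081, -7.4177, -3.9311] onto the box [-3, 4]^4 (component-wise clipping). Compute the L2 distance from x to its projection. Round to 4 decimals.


Project each component onto [-3, 4].
clip(4.566) = 4.0, clip(6.081) = 4.0, clip(-7.4177) = -3.0, clip(-3.9311) = -3.0
Projection = [4.0, 4.0, -3.0, -3.0]
Squared diffs: [0.3204, 4.3306, 19.5161, 0.8669]
Distance = sqrt(25.034) = 5.0034


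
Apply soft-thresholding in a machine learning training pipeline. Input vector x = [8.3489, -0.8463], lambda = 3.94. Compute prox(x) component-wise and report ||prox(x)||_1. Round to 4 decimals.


Soft-thresholding with lambda = 3.94:
prox(8.3489) = sign(8.3489)*max(|8.3489| - 3.94, 0) = 4.4089
prox(-0.8463) = sign(-0.8463)*max(|-0.8463| - 3.94, 0) = 0.0
prox(x) = [4.4089, 0.0]
||prox(x)||_1 = 4.4089 + 0.0 = 4.4089


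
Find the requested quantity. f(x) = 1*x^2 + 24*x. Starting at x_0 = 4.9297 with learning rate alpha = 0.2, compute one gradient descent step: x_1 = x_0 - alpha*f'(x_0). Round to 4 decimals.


We compute the gradient at x_0 and apply the update.
f'(x) = 2*x + 24
f'(4.9297) = 2*4.9297 + 24 = 33.8594
x_1 = 4.9297 - 0.2*33.8594 = -1.8422


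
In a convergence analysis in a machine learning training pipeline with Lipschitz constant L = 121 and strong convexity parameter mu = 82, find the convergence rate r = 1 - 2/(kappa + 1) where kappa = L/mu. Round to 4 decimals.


Step 1: Compute the condition number.
kappa = L/mu = 121/82 = 1.4756
Step 2: Compute the convergence rate.
r = 1 - 2/(kappa + 1) = 1 - 2*mu/(L + mu) = (L - mu)/(L + mu) = 39/203 = 0.1921


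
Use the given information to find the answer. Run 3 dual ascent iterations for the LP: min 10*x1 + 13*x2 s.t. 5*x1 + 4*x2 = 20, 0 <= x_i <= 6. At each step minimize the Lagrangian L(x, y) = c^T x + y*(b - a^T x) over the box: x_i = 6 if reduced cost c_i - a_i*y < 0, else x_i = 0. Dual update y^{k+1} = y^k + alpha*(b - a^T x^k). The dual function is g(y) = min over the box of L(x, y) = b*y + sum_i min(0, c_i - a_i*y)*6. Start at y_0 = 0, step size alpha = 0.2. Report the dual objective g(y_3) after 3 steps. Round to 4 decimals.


Dual ascent for LP: min 10*x1 + 13*x2, 5*x1 + 4*x2 = 20, 0 <= x_i <= 6
Step 1: y^k = 0.0, reduced costs: (10.0, 13.0)
  x^k = (0.0, 0.0), subgradient = b - a^T x = 20.0
  y^{k+1} = 0.0 + 0.2*20.0 = 4.0
Step 2: y^k = 4.0, reduced costs: (-10.0, -3.0)
  x^k = (6.0, 6.0), subgradient = b - a^T x = -34.0
  y^{k+1} = 4.0 + 0.2*-34.0 = -2.8
Step 3: y^k = -2.8, reduced costs: (24.0, 24.2)
  x^k = (0.0, 0.0), subgradient = b - a^T x = 20.0
  y^{k+1} = -2.8 + 0.2*20.0 = 1.2
Dual objective at y_3 = 1.2: reduced costs (4.0, 8.2), box minimizer x = (0.0, 0.0)
g(y_3) = b*y + (c1 - a1*y)*x1 + (c2 - a2*y)*x2 = 20*1.2 + 4.0*0.0 + 8.2*0.0 = 24.0 + 0.0 + 0.0 = 24.0


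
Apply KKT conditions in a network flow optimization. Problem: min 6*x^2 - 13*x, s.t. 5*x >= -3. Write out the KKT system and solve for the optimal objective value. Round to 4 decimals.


Step 1: Try lambda = 0 (constraint inactive).
Stationarity: 2*6*x - 13 = 0
x* = 13/(2*6) = 13/12 = 1.0833 (rounded; the exact value 13/12 is used below)
Check constraint: 5*1.0833 = 5.4165 >= -3 -- satisfied.
Step 2: Compute optimal value.
f(x*) = 6*(13/12)^2 - 13*(13/12) = -7.0417


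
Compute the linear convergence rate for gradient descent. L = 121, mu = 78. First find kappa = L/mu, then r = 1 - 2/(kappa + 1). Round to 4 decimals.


Step 1: Compute the condition number.
kappa = L/mu = 121/78 = 1.5513
Step 2: Compute the convergence rate.
r = 1 - 2/(kappa + 1) = 1 - 2*mu/(L + mu) = (L - mu)/(L + mu) = 43/199 = 0.2161


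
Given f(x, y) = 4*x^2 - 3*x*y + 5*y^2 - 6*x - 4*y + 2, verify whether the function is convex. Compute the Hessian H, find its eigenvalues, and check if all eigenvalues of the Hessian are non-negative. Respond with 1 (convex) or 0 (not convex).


The Hessian of f(x,y) = 4*x^2 - 3*x*y + 5*y^2 - 6*x - 4*y + 2 is:
H = [[8, -3], [-3, 10]]
Trace = 8 + 10 = 18
Determinant = 8*10 - (-3)^2 = 71
Discriminant = (18)^2 - 4*71 = 40.0
Eigenvalues: lambda_1 = 5.8377, lambda_2 = 12.1623
The function is convex.

1


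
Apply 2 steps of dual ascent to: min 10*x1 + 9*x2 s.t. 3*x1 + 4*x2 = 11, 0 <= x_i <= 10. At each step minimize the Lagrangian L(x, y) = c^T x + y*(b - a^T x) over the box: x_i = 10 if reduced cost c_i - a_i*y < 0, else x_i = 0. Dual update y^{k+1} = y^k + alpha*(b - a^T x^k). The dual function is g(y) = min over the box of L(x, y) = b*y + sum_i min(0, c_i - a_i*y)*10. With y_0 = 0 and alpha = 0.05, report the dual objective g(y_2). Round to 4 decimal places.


Dual ascent for LP: min 10*x1 + 9*x2, 3*x1 + 4*x2 = 11, 0 <= x_i <= 10
Step 1: y^k = 0.0, reduced costs: (10.0, 9.0)
  x^k = (0.0, 0.0), subgradient = b - a^T x = 11.0
  y^{k+1} = 0.0 + 0.05*11.0 = 0.55
Step 2: y^k = 0.55, reduced costs: (8.35, 6.8)
  x^k = (0.0, 0.0), subgradient = b - a^T x = 11.0
  y^{k+1} = 0.55 + 0.05*11.0 = 1.1
Dual objective at y_2 = 1.1: reduced costs (6.7, 4.6), box minimizer x = (0.0, 0.0)
g(y_2) = b*y + (c1 - a1*y)*x1 + (c2 - a2*y)*x2 = 11*1.1 + 6.7*0.0 + 4.6*0.0 = 12.1 + 0.0 + 0.0 = 12.1


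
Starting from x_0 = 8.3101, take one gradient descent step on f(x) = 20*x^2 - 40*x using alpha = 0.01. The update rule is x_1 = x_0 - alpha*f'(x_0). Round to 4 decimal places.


We compute the gradient at x_0 and apply the update.
f'(x) = 40*x - 40
f'(8.3101) = 40*8.3101 - 40 = 292.404
x_1 = 8.3101 - 0.01*292.404 = 5.3861


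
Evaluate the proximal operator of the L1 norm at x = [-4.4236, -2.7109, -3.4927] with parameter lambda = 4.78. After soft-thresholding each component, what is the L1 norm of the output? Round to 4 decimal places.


Soft-thresholding with lambda = 4.78:
prox(-4.4236) = sign(-4.4236)*max(|-4.4236| - 4.78, 0) = 0.0
prox(-2.7109) = sign(-2.7109)*max(|-2.7109| - 4.78, 0) = 0.0
prox(-3.4927) = sign(-3.4927)*max(|-3.4927| - 4.78, 0) = 0.0
prox(x) = [0.0, 0.0, 0.0]
||prox(x)||_1 = 0.0 + 0.0 + 0.0 = 0.0


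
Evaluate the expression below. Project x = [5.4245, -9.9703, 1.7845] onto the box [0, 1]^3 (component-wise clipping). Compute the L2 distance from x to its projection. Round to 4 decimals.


Project each component onto [0, 1].
clip(5.4245) = 1.0, clip(-9.9703) = 0.0, clip(1.7845) = 1.0
Projection = [1.0, 0.0, 1.0]
Squared diffs: [19.5762, 99.4069, 0.6154]
Distance = sqrt(119.5985) = 10.9361


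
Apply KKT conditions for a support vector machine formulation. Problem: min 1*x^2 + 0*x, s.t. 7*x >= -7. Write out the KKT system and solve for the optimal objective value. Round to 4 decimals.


Step 1: Try lambda = 0 (constraint inactive).
Stationarity: 2*1*x + 0 = 0
x* = 0/(2*1) = 0.0
Check constraint: 7*0.0 = 0.0 >= -7 -- satisfied.
Step 2: Compute optimal value.
f(x*) = 1*0.0^2 + 0*0.0 = 0.0


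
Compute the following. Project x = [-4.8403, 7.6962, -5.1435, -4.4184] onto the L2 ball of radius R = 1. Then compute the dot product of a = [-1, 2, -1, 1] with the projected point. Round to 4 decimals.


Step 1: Compute ||x|| (intermediates to 6 decimals).
||x|| = sqrt((-4.8403)^2 + 7.6962^2 + (-5.1435)^2 + (-4.4184)^2) = 11.341863
Step 2: Project.
Since ||x|| > R, scale = R/||x|| = 1/11.341863 = 0.088169, proj(x) = scale * x
proj(x) = [-0.426764, 0.678566, -0.453497, -0.389566]
Step 3: Dot product.
a^T * proj(x) = -1*(-0.426764) + 2*0.678566 - 1*(-0.453497) + 1*(-0.389566) = 1.8478


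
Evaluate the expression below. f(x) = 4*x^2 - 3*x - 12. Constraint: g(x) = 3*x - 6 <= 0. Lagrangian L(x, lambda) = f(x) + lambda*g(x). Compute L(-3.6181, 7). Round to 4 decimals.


Step 1: Evaluate f(x).
f(-3.6181) = 4*(-3.6181)^2 - 3*(-3.6181) - 12 = 51.2169
Step 2: Evaluate g(x).
g(-3.6181) = 3*-3.6181 - 6 = -16.8543
Step 3: Compute Lagrangian.
L = 51.2169 + 7*-16.8543 = -66.7632


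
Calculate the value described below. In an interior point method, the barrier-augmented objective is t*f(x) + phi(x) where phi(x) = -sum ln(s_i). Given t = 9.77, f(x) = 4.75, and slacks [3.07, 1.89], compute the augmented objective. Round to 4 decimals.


Step 1: Compute log-barrier.
ln values: [1.1217, 0.6366]
phi = -(1.1217 + 0.6366) = -1.7583
Step 2: Compute augmented objective.
t*f(x) = 9.77*4.75 = 46.4075
Total = 46.4075 - 1.7583 = 44.6492


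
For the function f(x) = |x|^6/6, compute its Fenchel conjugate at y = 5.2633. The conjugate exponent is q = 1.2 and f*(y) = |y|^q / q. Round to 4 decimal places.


The conjugate exponent q satisfies 1/p + 1/q = 1.
p = 6, so q = 6/(6 - 1) = 1.2
|y|^q = 5.2633^1.2 = 7.3369
f*(5.2633) = 7.3369 / 1.2 = 6.114


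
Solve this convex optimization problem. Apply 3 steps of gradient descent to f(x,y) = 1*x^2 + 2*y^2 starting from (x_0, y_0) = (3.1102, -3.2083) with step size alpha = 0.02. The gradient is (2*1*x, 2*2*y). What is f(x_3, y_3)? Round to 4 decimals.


Gradient descent on f(x,y) = 1*x^2 + 2*y^2.
Starting point: (3.1102, -3.2083), alpha = 0.02
Step 1: grad_x = 2*1*3.1102 = 6.2204, grad_y = 2*2*-3.2083 = -12.8332
  x_1 = 3.1102 - 0.02*6.2204 = 2.9858
  y_1 = -3.2083 - 0.02*-12.8332 = -2.9516
Step 2: grad_x = 2*1*2.9858 = 5.9716, grad_y = 2*2*-2.9516 = -11.8065
  x_2 = 2.9858 - 0.02*5.9716 = 2.8664
  y_2 = -2.9516 - 0.02*-11.8065 = -2.7155
Step 3: grad_x = 2*1*2.8664 = 5.7327, grad_y = 2*2*-2.7155 = -10.862
  x_3 = 2.8664 - 0.02*5.7327 = 2.7517
  y_3 = -2.7155 - 0.02*-10.862 = -2.4983
f(2.7517, -2.4983) = 1*2.7517^2 + 2*(-2.4983)^2 = 20.0545


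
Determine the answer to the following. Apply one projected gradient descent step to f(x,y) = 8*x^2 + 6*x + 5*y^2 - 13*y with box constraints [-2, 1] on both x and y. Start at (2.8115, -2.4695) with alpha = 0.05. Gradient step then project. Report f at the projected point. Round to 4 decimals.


Step 1: Compute gradient at (2.8115, -2.4695).
grad_x = 2*8*2.8115 + 6 = 50.984
grad_y = 2*5*-2.4695 - 13 = -37.695
Step 2: Gradient step.
x_raw = 2.8115 - 0.05*50.984 = 0.2623
y_raw = -2.4695 - 0.05*-37.695 = -0.5848
Step 3: Project onto [-2, 1].
x_proj = clip(0.2623) = 0.2623
y_proj = clip(-0.5848) = -0.5848
Step 4: Evaluate f.
f(0.2623, -0.5848) = 11.4356


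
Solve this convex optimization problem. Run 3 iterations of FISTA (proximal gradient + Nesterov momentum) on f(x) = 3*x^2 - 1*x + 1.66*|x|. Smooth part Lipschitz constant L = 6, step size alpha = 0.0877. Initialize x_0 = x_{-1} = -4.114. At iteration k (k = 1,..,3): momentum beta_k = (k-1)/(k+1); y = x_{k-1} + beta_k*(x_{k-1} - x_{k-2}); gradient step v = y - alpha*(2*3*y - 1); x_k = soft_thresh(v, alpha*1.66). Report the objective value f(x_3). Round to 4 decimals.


FISTA on f(x) = 3*x^2 - 1*x + 1.66*|x|
L = 6, alpha = 0.0877
Iteration 1: beta = 0.0, y = -4.114 + 0.0*(-4.114 + 4.114) = -4.114
  grad(y) = -25.684, v = y - alpha*grad = -1.8615
  prox(v) = soft_thresh(-1.8615, 0.1456) = -1.7159
Iteration 2: beta = 0.3333, y = -1.7159 + 0.3333*(-1.7159 + 4.114) = -0.9166
  grad(y) = -6.4994, v = y - alpha*grad = -0.3466
  prox(v) = soft_thresh(-0.3466, 0.1456) = -0.201
Iteration 3: beta = 0.5, y = -0.201 + 0.5*(-0.201 + 1.7159) = 0.5565
  grad(y) = 2.3389, v = y - alpha*grad = 0.3514
  prox(v) = soft_thresh(0.3514, 0.1456) = 0.2058
f(x_3) = 3*0.2058^2 - 1*0.2058 + 1.66*|0.2058| = 0.2628


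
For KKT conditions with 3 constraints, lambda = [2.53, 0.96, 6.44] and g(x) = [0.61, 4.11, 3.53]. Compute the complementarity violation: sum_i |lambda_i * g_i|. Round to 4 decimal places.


KKT complementary slackness check:
lambda_1 * g_1 = 2.53 * 0.61 = 1.5433
lambda_2 * g_2 = 0.96 * 4.11 = 3.9456
lambda_3 * g_3 = 6.44 * 3.53 = 22.7332
Total violation = 1.5433 + 3.9456 + 22.7332 = 28.2221


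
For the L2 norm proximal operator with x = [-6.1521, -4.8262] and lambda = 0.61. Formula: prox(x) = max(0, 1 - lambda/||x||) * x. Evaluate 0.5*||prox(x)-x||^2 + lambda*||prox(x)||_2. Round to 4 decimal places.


Step 1: Compute ||x||.
||x|| = 7.8192
Step 2: Compute scaling factor.
scale = max(0, 1 - 0.61/7.8192) = 0.922
Step 3: prox(x) = [-5.6722, -4.4497]
||prox(x)|| = 7.2092
Step 4: Proximal objective.
0.5*||prox-x||^2 = 0.1861
lambda*||prox|| = 4.3976
Total = 4.5837


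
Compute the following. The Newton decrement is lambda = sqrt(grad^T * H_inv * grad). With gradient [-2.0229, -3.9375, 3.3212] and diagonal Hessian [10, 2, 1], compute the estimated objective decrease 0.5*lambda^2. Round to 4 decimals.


Step 1: H is diagonal, so H^(-1) * g = [-0.2023, -1.9688, 3.3212].
Step 2: g^T H^(-1) g = sum_i g_i^2 / H_ii
  = (-2.0229)^2/10 + (-3.9375)^2/2 + (3.3212)^2/1
  = 0.4092 + 7.752 + 11.0304 = 19.1915
Step 3: Objective decrease = 0.5 * g^T H^(-1) g = 9.5958


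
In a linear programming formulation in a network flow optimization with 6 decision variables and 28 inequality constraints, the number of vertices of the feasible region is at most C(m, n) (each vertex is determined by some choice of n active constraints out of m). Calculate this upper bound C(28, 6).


Each vertex corresponds to some choice of n active constraints out of m, so the number of vertices is at most C(m, n) = m! / (n!(m-n)!).
m = 28, n = 6
Numerator: 28 * 27 * 26 * 25 * 24 * 23
Denominator: 6! = 720
C(28, 6) = 376740


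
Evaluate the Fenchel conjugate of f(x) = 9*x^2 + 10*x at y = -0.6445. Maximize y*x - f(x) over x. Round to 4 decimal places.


f*(y) = sup_x {y*x - a*x^2 - b*x} = sup_x {(y-b)*x - a*x^2}
FOC: (y - b) - 2a*x = 0 => x* = (y - b)/(2a)
x* = (-0.6445 - 10)/(2*9) = -0.5914
f*(-0.6445) = (y-b)^2/(4a) = (-0.6445 - 10)^2/(4*9)
= 113.3054/36 = 3.1474


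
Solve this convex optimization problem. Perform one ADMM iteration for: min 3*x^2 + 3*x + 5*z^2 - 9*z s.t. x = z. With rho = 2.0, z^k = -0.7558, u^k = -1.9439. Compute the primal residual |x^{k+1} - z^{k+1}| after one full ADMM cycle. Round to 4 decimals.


ADMM iteration with rho = 2.0, z^k = -0.7558, u^k = -1.9439
Step 1: x-update.
Minimize 3*x^2 + 3*x + (2.0/2)*(x + 0.7558 - 1.9439)^2
FOC: (2*3 + 2.0)*x = -3 + 2.0*(-0.7558 + 1.9439)
x^{k+1} = -0.078
Step 2: z-update.
Minimize 5*z^2 - 9*z + (2.0/2)*(-0.078 - z - 1.9439)^2
FOC: (2*5 + 2.0)*z = 9 + 2.0*(-0.078 - 1.9439)
z^{k+1} = 0.413
Step 3: u-update.
u^{k+1} = -1.9439 - 0.078 - 0.413 = -2.4349
Step 4: Primal residual = |-0.078 - 0.413| = 0.491


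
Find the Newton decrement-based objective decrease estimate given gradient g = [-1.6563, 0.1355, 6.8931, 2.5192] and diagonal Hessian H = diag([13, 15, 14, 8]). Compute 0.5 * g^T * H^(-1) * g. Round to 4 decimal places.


Step 1: H is diagonal, so H^(-1) * g = [-0.1274, 0.009, 0.4924, 0.3149].
Step 2: g^T H^(-1) g = sum_i g_i^2 / H_ii
  = (-1.6563)^2/13 + (0.1355)^2/15 + (6.8931)^2/14 + (2.5192)^2/8
  = 0.211 + 0.0012 + 3.3939 + 0.7933 = 4.3995
Step 3: Objective decrease = 0.5 * g^T H^(-1) g = 2.1997


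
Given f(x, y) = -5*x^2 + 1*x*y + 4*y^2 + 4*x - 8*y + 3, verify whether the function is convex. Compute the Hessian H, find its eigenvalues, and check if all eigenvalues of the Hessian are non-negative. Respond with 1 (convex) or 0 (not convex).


The Hessian of f(x,y) = -5*x^2 + 1*x*y + 4*y^2 + 4*x - 8*y + 3 is:
H = [[-10, 1], [1, 8]]
Trace = -10 + 8 = -2
Determinant = -10*8 - (1)^2 = -81
Discriminant = (-2)^2 - 4*-81 = 328.0
Eigenvalues: lambda_1 = -10.0554, lambda_2 = 8.0554
The function is not convex.

0


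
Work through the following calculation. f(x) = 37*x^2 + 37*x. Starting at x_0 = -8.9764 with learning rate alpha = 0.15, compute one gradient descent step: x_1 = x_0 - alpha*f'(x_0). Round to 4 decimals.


We compute the gradient at x_0 and apply the update.
f'(x) = 74*x + 37
f'(-8.9764) = 74*-8.9764 + 37 = -627.2536
x_1 = -8.9764 - 0.15*-627.2536 = 85.1116


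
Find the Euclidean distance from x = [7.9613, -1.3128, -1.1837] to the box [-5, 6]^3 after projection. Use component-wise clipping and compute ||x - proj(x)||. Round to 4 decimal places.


Project each component onto [-5, 6].
clip(7.9613) = 6.0, clip(-1.3128) = -1.3128, clip(-1.1837) = -1.1837
Projection = [6.0, -1.3128, -1.1837]
Squared diffs: [3.8467, 0.0, 0.0]
Distance = sqrt(3.8467) = 1.9613


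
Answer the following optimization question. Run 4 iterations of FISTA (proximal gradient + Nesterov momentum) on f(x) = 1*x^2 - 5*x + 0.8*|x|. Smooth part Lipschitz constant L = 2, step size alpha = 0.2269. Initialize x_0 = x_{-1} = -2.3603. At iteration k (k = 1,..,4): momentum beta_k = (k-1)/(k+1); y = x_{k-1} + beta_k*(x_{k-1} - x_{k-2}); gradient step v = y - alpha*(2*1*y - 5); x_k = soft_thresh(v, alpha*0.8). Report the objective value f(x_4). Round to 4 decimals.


FISTA on f(x) = 1*x^2 - 5*x + 0.8*|x|
L = 2, alpha = 0.2269
Iteration 1: beta = 0.0, y = -2.3603 + 0.0*(-2.3603 + 2.3603) = -2.3603
  grad(y) = -9.7206, v = y - alpha*grad = -0.1547
  prox(v) = soft_thresh(-0.1547, 0.1815) = 0.0
Iteration 2: beta = 0.3333, y = 0.0 + 0.3333*(0.0 + 2.3603) = 0.7868
  grad(y) = -3.4265, v = y - alpha*grad = 1.5642
  prox(v) = soft_thresh(1.5642, 0.1815) = 1.3827
Iteration 3: beta = 0.5, y = 1.3827 + 0.5*(1.3827 - 0.0) = 2.0741
  grad(y) = -0.8519, v = y - alpha*grad = 2.2674
  prox(v) = soft_thresh(2.2674, 0.1815) = 2.0858
Iteration 4: beta = 0.6, y = 2.0858 + 0.6*(2.0858 - 1.3827) = 2.5077
  grad(y) = 0.0154, v = y - alpha*grad = 2.5042
  prox(v) = soft_thresh(2.5042, 0.1815) = 2.3227
f(x_4) = 1*2.3227^2 - 5*2.3227 + 0.8*|2.3227| = -4.3604


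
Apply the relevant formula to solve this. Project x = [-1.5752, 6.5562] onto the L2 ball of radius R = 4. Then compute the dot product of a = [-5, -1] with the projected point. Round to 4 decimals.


Step 1: Compute ||x|| (intermediates to 6 decimals).
||x|| = sqrt((-1.5752)^2 + 6.5562^2) = 6.742775
Step 2: Project.
Since ||x|| > R, scale = R/||x|| = 4/6.742775 = 0.593228, proj(x) = scale * x
proj(x) = [-0.934453, 3.889321]
Step 3: Dot product.
a^T * proj(x) = -5*(-0.934453) - 1*3.889321 = 0.7829


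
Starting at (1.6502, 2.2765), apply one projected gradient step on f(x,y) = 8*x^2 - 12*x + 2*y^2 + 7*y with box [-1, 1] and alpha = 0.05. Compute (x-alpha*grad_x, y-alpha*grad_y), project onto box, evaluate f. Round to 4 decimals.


Step 1: Compute gradient at (1.6502, 2.2765).
grad_x = 2*8*1.6502 - 12 = 14.4032
grad_y = 2*2*2.2765 + 7 = 16.106
Step 2: Gradient step.
x_raw = 1.6502 - 0.05*14.4032 = 0.93
y_raw = 2.2765 - 0.05*16.106 = 1.4712
Step 3: Project onto [-1, 1].
x_proj = clip(0.93) = 0.93
y_proj = clip(1.4712) = 1.0
Step 4: Evaluate f.
f(0.93, 1.0) = 4.7593


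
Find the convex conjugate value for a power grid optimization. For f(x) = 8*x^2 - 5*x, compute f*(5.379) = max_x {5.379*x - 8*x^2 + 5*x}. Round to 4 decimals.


f*(y) = sup_x {y*x - a*x^2 - b*x} = sup_x {(y-b)*x - a*x^2}
FOC: (y - b) - 2a*x = 0 => x* = (y - b)/(2a)
x* = (5.379 + 5)/(2*8) = 0.6487
f*(5.379) = (y-b)^2/(4a) = (5.379 + 5)^2/(4*8)
= 107.7236/32 = 3.3664


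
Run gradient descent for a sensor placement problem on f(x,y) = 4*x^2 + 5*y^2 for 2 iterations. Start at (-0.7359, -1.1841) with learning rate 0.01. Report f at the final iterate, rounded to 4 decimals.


Gradient descent on f(x,y) = 4*x^2 + 5*y^2.
Starting point: (-0.7359, -1.1841), alpha = 0.01
Step 1: grad_x = 2*4*-0.7359 = -5.8872, grad_y = 2*5*-1.1841 = -11.841
  x_1 = -0.7359 - 0.01*-5.8872 = -0.677
  y_1 = -1.1841 - 0.01*-11.841 = -1.0657
Step 2: grad_x = 2*4*-0.677 = -5.4162, grad_y = 2*5*-1.0657 = -10.6569
  x_2 = -0.677 - 0.01*-5.4162 = -0.6229
  y_2 = -1.0657 - 0.01*-10.6569 = -0.9591
f(-0.6229, -0.9591) = 4*(-0.6229)^2 + 5*(-0.9591)^2 = 6.1514


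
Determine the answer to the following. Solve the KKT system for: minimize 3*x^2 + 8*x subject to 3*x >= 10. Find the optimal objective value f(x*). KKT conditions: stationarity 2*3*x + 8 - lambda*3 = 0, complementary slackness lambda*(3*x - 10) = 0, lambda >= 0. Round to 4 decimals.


Step 1: Try lambda = 0 (constraint inactive).
x_unc = -8/(2*3) = -1.3333
Check: 3*-1.3333 = -3.9999 < 10 -- violated!
Step 2: Constraint must be active: 3*x = 10
x* = 10/3 = 3.3333 (rounded; the exact value 10/3 is used below)
lambda = (2*3*(10/3) + 8)/3 = 9.3333
Step 3: Compute optimal value.
f(x*) = 3*(10/3)^2 + 8*(10/3) = 60.0


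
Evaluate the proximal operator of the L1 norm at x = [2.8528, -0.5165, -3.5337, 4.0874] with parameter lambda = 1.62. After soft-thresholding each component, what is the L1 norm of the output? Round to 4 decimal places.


Soft-thresholding with lambda = 1.62:
prox(2.8528) = sign(2.8528)*max(|2.8528| - 1.62, 0) = 1.2328
prox(-0.5165) = sign(-0.5165)*max(|-0.5165| - 1.62, 0) = 0.0
prox(-3.5337) = sign(-3.5337)*max(|-3.5337| - 1.62, 0) = -1.9137
prox(4.0874) = sign(4.0874)*max(|4.0874| - 1.62, 0) = 2.4674
prox(x) = [1.2328, 0.0, -1.9137, 2.4674]
||prox(x)||_1 = 1.2328 + 0.0 + 1.9137 + 2.4674 = 5.6139


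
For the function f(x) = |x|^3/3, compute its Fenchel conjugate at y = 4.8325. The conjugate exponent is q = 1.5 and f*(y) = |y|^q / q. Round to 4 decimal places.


The conjugate exponent q satisfies 1/p + 1/q = 1.
p = 3, so q = 3/(3 - 1) = 1.5
|y|^q = 4.8325^1.5 = 10.6233
f*(4.8325) = 10.6233 / 1.5 = 7.0822


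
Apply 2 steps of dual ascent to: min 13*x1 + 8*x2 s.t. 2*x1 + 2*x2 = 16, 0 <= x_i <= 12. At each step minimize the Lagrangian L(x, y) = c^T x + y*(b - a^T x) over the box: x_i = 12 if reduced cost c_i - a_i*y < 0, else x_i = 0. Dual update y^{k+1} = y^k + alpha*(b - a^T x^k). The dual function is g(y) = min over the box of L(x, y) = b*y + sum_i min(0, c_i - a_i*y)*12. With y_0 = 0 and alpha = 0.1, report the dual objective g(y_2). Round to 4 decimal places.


Dual ascent for LP: min 13*x1 + 8*x2, 2*x1 + 2*x2 = 16, 0 <= x_i <= 12
Step 1: y^k = 0.0, reduced costs: (13.0, 8.0)
  x^k = (0.0, 0.0), subgradient = b - a^T x = 16.0
  y^{k+1} = 0.0 + 0.1*16.0 = 1.6
Step 2: y^k = 1.6, reduced costs: (9.8, 4.8)
  x^k = (0.0, 0.0), subgradient = b - a^T x = 16.0
  y^{k+1} = 1.6 + 0.1*16.0 = 3.2
Dual objective at y_2 = 3.2: reduced costs (6.6, 1.6), box minimizer x = (0.0, 0.0)
g(y_2) = b*y + (c1 - a1*y)*x1 + (c2 - a2*y)*x2 = 16*3.2 + 6.6*0.0 + 1.6*0.0 = 51.2 + 0.0 + 0.0 = 51.2


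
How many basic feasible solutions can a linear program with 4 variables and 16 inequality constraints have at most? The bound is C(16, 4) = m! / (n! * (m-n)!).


Each vertex corresponds to some choice of n active constraints out of m, so the number of vertices is at most C(m, n) = m! / (n!(m-n)!).
m = 16, n = 4
Numerator: 16 * 15 * 14 * 13
Denominator: 4! = 24
C(16, 4) = 1820


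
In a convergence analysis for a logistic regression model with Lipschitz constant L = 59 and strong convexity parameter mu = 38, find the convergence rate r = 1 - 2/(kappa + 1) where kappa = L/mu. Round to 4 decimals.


Step 1: Compute the condition number.
kappa = L/mu = 59/38 = 1.5526
Step 2: Compute the convergence rate.
r = 1 - 2/(kappa + 1) = 1 - 2*mu/(L + mu) = (L - mu)/(L + mu) = 21/97 = 0.2165


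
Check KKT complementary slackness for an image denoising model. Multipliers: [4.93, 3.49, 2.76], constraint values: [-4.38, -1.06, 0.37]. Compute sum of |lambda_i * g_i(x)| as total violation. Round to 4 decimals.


KKT complementary slackness check:
lambda_1 * g_1 = 4.93 * -4.38 = -21.5934
lambda_2 * g_2 = 3.49 * -1.06 = -3.6994
lambda_3 * g_3 = 2.76 * 0.37 = 1.0212
Total violation = 21.5934 + 3.6994 + 1.0212 = 26.314


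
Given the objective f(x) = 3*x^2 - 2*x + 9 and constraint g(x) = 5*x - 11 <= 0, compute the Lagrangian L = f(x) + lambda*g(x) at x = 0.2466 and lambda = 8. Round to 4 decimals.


Step 1: Evaluate f(x).
f(0.2466) = 3*0.2466^2 - 2*0.2466 + 9 = 8.6892
Step 2: Evaluate g(x).
g(0.2466) = 5*0.2466 - 11 = -9.767
Step 3: Compute Lagrangian.
L = 8.6892 + 8*-9.767 = -69.4468


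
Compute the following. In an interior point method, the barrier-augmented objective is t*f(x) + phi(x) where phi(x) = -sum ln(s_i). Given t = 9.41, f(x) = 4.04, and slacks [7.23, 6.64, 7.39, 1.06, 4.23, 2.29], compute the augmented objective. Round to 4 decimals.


Step 1: Compute log-barrier.
ln values: [1.9782, 1.8931, 2.0001, 0.0583, 1.4422, 0.8286]
phi = -(1.9782 + 1.8931 + 2.0001 + 0.0583 + 1.4422 + 0.8286) = -8.2005
Step 2: Compute augmented objective.
t*f(x) = 9.41*4.04 = 38.0164
Total = 38.0164 - 8.2005 = 29.8159


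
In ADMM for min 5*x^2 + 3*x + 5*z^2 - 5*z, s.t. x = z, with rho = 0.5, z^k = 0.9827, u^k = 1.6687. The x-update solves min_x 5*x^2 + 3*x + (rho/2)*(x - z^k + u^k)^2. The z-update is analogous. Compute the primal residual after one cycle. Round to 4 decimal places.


ADMM iteration with rho = 0.5, z^k = 0.9827, u^k = 1.6687
Step 1: x-update.
Minimize 5*x^2 + 3*x + (0.5/2)*(x - 0.9827 + 1.6687)^2
FOC: (2*5 + 0.5)*x = -3 + 0.5*(0.9827 - 1.6687)
x^{k+1} = -0.3184
Step 2: z-update.
Minimize 5*z^2 - 5*z + (0.5/2)*(-0.3184 - z + 1.6687)^2
FOC: (2*5 + 0.5)*z = 5 + 0.5*(-0.3184 + 1.6687)
z^{k+1} = 0.5405
Step 3: u-update.
u^{k+1} = 1.6687 - 0.3184 - 0.5405 = 0.8098
Step 4: Primal residual = |-0.3184 - 0.5405| = 0.8589


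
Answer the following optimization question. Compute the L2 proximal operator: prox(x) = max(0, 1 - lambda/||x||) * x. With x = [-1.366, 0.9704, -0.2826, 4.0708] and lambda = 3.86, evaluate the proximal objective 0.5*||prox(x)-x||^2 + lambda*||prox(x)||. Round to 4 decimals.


Step 1: Compute ||x||.
||x|| = 4.4112
Step 2: Compute scaling factor.
scale = max(0, 1 - 3.86/4.4112) = 0.125
Step 3: prox(x) = [-0.1707, 0.1213, -0.0353, 0.5087]
||prox(x)|| = 0.5512
Step 4: Proximal objective.
0.5*||prox-x||^2 = 7.4498
lambda*||prox|| = 2.1276
Total = 9.5775


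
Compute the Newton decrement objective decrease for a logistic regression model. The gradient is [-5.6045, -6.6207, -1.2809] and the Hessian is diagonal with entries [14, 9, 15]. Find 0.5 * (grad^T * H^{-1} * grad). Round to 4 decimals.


Step 1: H is diagonal, so H^(-1) * g = [-0.4003, -0.7356, -0.0854].
Step 2: g^T H^(-1) g = sum_i g_i^2 / H_ii
  = (-5.6045)^2/14 + (-6.6207)^2/9 + (-1.2809)^2/15
  = 2.2436 + 4.8704 + 0.1094 = 7.2234
Step 3: Objective decrease = 0.5 * g^T H^(-1) g = 3.6117


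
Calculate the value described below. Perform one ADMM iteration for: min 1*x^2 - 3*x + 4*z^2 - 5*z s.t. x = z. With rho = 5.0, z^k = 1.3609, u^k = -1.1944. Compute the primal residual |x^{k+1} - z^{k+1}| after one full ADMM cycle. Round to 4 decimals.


ADMM iteration with rho = 5.0, z^k = 1.3609, u^k = -1.1944
Step 1: x-update.
Minimize 1*x^2 - 3*x + (5.0/2)*(x - 1.3609 - 1.1944)^2
FOC: (2*1 + 5.0)*x = 3 + 5.0*(1.3609 + 1.1944)
x^{k+1} = 2.2538
Step 2: z-update.
Minimize 4*z^2 - 5*z + (5.0/2)*(2.2538 - z - 1.1944)^2
FOC: (2*4 + 5.0)*z = 5 + 5.0*(2.2538 - 1.1944)
z^{k+1} = 0.7921
Step 3: u-update.
u^{k+1} = -1.1944 + 2.2538 - 0.7921 = 0.2673
Step 4: Primal residual = |2.2538 - 0.7921| = 1.4617


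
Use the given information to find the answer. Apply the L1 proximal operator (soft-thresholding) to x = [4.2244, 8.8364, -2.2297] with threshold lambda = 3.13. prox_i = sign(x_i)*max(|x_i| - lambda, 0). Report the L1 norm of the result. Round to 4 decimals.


Soft-thresholding with lambda = 3.13:
prox(4.2244) = sign(4.2244)*max(|4.2244| - 3.13, 0) = 1.0944
prox(8.8364) = sign(8.8364)*max(|8.8364| - 3.13, 0) = 5.7064
prox(-2.2297) = sign(-2.2297)*max(|-2.2297| - 3.13, 0) = 0.0
prox(x) = [1.0944, 5.7064, 0.0]
||prox(x)||_1 = 1.0944 + 5.7064 + 0.0 = 6.8008


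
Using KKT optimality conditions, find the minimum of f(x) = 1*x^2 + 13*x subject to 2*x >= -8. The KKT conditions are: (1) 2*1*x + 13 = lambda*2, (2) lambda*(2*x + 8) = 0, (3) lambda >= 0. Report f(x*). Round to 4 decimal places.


Step 1: Try lambda = 0 (constraint inactive).
x_unc = -13/(2*1) = -6.5
Check: 2*-6.5 = -13.0 < -8 -- violated!
Step 2: Constraint must be active: 2*x = -8
x* = -8/2 = -4.0
lambda = (2*1*(-4.0) + 13)/2 = 2.5
Step 3: Compute optimal value.
f(x*) = 1*(-4.0)^2 + 13*(-4.0) = -36.0
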